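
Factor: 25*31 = 5^2*31^1= 775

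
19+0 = 19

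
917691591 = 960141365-42449774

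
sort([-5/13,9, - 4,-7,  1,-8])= [ - 8, - 7, - 4, - 5/13,1,  9]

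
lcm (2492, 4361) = 17444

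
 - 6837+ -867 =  - 7704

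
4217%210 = 17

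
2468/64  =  617/16 = 38.56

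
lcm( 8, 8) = 8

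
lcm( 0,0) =0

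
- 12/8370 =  -2/1395 = - 0.00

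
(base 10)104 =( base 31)3b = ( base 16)68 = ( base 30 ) 3e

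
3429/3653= 3429/3653 =0.94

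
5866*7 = 41062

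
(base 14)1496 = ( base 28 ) 4IK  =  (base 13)1887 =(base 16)E4C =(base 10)3660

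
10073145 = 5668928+4404217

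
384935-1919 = 383016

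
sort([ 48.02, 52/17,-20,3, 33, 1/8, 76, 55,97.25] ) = [ - 20, 1/8,  3,52/17,33,48.02, 55,  76, 97.25 ]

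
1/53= 1/53 = 0.02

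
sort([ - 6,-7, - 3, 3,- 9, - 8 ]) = [-9, - 8, - 7,-6,-3,  3]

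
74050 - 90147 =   -  16097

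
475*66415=31547125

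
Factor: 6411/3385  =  3^1*5^(  -  1 )*677^( - 1 )*2137^1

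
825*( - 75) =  -61875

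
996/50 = 19  +  23/25= 19.92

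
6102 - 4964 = 1138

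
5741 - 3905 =1836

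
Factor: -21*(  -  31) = 3^1*7^1*31^1= 651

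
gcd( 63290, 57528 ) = 2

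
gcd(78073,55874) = 1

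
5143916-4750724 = 393192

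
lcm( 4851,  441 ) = 4851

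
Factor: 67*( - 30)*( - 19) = 2^1 * 3^1* 5^1*19^1*67^1  =  38190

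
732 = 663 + 69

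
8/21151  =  8/21151  =  0.00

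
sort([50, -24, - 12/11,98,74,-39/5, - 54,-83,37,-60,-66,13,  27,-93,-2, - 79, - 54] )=[ - 93, - 83, - 79, - 66 ,-60, - 54, - 54,  -  24,  -  39/5,-2,-12/11,13,27,37, 50,74,98] 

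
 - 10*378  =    -  3780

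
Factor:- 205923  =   - 3^1  *83^1 * 827^1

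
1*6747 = 6747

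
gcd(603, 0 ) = 603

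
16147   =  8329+7818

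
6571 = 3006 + 3565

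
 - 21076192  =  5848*(-3604)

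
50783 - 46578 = 4205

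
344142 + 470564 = 814706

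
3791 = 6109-2318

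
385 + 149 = 534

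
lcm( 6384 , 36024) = 504336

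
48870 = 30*1629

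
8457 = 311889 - 303432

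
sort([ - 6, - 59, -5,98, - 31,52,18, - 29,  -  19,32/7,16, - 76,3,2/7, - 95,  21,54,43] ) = [  -  95, - 76,-59, - 31, - 29 , - 19,-6 , - 5,2/7,3,32/7,  16 , 18, 21,43,  52,54, 98]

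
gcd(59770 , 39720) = 10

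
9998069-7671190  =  2326879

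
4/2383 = 4/2383 = 0.00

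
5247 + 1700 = 6947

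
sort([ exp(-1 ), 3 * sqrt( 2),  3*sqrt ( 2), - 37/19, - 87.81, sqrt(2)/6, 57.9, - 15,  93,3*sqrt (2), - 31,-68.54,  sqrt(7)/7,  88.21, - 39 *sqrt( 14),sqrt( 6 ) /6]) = [ - 39 * sqrt(14), - 87.81, - 68.54, -31, - 15, - 37/19,sqrt( 2 )/6,exp( - 1), sqrt (7)/7, sqrt( 6 )/6,  3 * sqrt(2), 3 * sqrt( 2), 3*sqrt( 2 ), 57.9, 88.21, 93]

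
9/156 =3/52 =0.06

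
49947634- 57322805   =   - 7375171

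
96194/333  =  96194/333 = 288.87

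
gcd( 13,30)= 1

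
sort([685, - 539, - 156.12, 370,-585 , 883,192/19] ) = [ - 585, - 539,-156.12, 192/19, 370,685, 883]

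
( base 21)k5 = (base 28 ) f5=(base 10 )425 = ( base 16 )1A9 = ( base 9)522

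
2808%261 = 198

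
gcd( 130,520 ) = 130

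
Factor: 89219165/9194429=5^1*7^1* 71^( - 1)*129499^(-1) *2549119^1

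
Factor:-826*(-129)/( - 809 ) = -106554/809 = - 2^1*3^1*7^1 *43^1*59^1* 809^ (-1 ) 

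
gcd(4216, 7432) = 8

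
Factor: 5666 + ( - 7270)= - 2^2*401^1 = - 1604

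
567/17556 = 27/836= 0.03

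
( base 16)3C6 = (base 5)12331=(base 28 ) 16E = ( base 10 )966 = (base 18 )2hc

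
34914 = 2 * 17457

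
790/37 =21+ 13/37= 21.35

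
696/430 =348/215=1.62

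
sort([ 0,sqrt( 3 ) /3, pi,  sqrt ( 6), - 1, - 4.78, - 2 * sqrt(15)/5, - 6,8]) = [ - 6, - 4.78, - 2*sqrt(15)/5,  -  1,0,sqrt(3)/3,sqrt(6),  pi, 8]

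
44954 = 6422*7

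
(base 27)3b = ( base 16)5c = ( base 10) 92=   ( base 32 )2s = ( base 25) 3H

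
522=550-28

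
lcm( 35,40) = 280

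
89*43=3827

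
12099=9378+2721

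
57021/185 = 308  +  41/185 = 308.22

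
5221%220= 161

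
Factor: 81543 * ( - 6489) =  - 529132527 = - 3^3*7^2*11^1*103^1 * 353^1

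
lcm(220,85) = 3740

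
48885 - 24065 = 24820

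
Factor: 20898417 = 3^1  *  61^1*114199^1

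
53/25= 2 + 3/25=2.12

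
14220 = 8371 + 5849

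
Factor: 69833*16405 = 1145610365=   5^1*17^1* 193^1 * 69833^1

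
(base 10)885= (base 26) 181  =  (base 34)Q1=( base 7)2403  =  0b1101110101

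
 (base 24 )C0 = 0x120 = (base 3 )101200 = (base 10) 288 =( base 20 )e8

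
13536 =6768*2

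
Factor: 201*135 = 3^4 * 5^1*67^1 = 27135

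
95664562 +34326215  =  129990777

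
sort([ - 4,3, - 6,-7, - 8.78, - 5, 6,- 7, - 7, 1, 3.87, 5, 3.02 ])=[ - 8.78,  -  7, - 7 , - 7,-6, - 5,  -  4,1, 3,3.02, 3.87,5, 6] 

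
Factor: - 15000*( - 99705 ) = 1495575000 = 2^3*3^2*5^5*17^2 * 23^1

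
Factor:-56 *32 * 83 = -2^8*7^1*83^1  =  - 148736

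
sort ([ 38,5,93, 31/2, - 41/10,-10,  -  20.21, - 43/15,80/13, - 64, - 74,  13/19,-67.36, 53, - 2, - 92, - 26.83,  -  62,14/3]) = [ - 92,-74,  -  67.36, - 64, -62,-26.83, - 20.21, - 10,- 41/10, - 43/15, - 2 , 13/19,14/3,5,80/13 , 31/2,38,53,93 ]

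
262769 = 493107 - 230338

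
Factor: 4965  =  3^1*5^1 * 331^1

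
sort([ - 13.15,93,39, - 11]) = [ - 13.15, - 11  ,  39,  93 ] 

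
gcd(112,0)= 112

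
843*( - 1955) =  - 1648065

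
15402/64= 7701/32 =240.66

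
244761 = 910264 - 665503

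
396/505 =396/505 =0.78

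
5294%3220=2074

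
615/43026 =205/14342 =0.01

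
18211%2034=1939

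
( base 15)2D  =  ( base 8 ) 53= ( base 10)43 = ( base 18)27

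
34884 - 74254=  -  39370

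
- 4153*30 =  -124590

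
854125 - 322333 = 531792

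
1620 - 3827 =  - 2207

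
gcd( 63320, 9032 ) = 8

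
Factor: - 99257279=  - 11^1*47^1*113^1*1699^1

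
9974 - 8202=1772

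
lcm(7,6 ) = 42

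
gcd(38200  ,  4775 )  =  4775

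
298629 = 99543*3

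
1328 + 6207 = 7535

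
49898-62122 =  - 12224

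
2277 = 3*759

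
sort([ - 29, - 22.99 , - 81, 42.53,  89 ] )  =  [ - 81, - 29, - 22.99,42.53,89]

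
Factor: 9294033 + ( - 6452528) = 2841505 = 5^1*41^1*83^1*167^1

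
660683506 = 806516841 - 145833335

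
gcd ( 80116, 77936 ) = 4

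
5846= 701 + 5145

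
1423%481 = 461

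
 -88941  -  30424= -119365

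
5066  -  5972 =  -906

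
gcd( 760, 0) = 760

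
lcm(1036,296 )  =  2072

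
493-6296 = - 5803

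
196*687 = 134652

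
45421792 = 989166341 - 943744549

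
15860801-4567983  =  11292818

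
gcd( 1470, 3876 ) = 6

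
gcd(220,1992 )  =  4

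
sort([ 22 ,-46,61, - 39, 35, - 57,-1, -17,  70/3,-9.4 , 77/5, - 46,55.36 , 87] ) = [-57, - 46,-46, - 39, -17, -9.4, - 1, 77/5, 22,70/3,35,55.36,61, 87 ] 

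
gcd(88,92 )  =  4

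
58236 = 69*844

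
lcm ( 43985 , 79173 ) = 395865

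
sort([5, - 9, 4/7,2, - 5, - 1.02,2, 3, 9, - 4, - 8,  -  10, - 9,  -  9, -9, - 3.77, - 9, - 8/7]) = [ - 10, - 9, -9,-9,-9, - 9,- 8,-5, - 4, - 3.77 , - 8/7, - 1.02, 4/7, 2, 2,3, 5,9 ]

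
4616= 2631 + 1985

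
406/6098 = 203/3049 =0.07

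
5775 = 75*77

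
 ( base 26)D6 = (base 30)be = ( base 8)530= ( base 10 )344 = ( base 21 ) G8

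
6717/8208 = 2239/2736 = 0.82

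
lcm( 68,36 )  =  612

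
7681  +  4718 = 12399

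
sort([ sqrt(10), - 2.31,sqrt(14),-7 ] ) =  [ - 7,-2.31,sqrt( 10 ) , sqrt( 14 ) ]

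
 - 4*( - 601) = 2404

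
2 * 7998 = 15996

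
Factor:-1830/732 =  - 5/2 = -2^ ( - 1)*5^1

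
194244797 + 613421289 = 807666086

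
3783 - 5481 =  - 1698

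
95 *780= 74100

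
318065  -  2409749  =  -2091684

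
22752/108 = 632/3= 210.67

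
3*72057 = 216171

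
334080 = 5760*58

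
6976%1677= 268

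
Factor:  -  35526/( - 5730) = 31/5=5^ ( - 1) * 31^1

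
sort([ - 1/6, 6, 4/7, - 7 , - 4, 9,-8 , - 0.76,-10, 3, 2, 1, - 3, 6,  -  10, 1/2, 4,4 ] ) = [ - 10, - 10, -8, - 7 , - 4,-3,-0.76, - 1/6,1/2,  4/7,1,  2,3,4,  4,  6,6,9 ] 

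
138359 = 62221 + 76138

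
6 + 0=6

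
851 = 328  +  523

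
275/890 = 55/178 =0.31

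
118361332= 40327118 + 78034214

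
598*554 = 331292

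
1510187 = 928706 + 581481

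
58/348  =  1/6 = 0.17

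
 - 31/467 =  - 1 + 436/467 = -0.07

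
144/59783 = 144/59783 = 0.00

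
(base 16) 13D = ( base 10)317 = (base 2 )100111101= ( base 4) 10331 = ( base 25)ch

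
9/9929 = 9/9929 = 0.00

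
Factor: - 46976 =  - 2^7*367^1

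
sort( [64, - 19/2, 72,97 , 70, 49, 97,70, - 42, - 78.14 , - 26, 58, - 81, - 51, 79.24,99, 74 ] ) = [-81 , - 78.14,  -  51, - 42,-26,-19/2, 49, 58,64,  70,70,72, 74, 79.24, 97, 97, 99]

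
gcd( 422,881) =1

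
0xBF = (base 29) 6h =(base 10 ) 191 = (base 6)515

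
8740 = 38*230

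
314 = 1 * 314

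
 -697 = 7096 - 7793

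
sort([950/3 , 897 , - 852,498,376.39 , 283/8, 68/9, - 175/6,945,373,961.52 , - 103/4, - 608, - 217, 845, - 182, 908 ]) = [ - 852, - 608, - 217 ,  -  182,-175/6, - 103/4,  68/9,283/8, 950/3,373,  376.39,498, 845,897,908,945,961.52]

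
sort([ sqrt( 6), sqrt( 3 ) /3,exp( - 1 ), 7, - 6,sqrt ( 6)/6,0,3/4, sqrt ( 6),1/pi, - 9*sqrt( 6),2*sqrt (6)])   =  [ - 9*sqrt(6), -6,0, 1/pi,exp ( - 1),sqrt (6) /6,sqrt(3)/3,3/4,sqrt( 6),sqrt( 6 ), 2*sqrt(6 ),7] 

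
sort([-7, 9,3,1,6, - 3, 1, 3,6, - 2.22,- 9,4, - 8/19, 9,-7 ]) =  [-9, - 7,-7, - 3, - 2.22,-8/19,1, 1,3,3,  4,6, 6, 9,9 ]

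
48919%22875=3169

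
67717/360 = 188  +  37/360 =188.10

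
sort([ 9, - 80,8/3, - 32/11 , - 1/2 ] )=[ - 80, - 32/11, - 1/2,8/3,9]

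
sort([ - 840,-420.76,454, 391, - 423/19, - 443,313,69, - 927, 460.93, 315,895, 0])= [ - 927,-840, - 443, - 420.76 , - 423/19, 0,  69,313,315,391,  454, 460.93,895 ]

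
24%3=0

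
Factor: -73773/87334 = -2^( - 1)*3^2*7^1 * 13^( - 1)*1171^1*3359^( -1 ) 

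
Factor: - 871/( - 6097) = 1/7 = 7^ (- 1)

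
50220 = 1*50220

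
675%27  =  0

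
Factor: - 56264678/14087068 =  - 28132339/7043534= - 2^( - 1 )*3521767^( - 1 ) * 28132339^1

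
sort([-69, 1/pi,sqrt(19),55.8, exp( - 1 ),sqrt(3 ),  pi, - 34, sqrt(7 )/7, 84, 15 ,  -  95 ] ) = [  -  95, - 69,-34,1/pi , exp( - 1 ),sqrt( 7)/7,sqrt(3 ), pi,sqrt ( 19 ), 15, 55.8,84 ]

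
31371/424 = 73 + 419/424=73.99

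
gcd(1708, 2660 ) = 28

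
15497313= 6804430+8692883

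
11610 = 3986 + 7624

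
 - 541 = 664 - 1205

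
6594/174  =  37+26/29 = 37.90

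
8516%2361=1433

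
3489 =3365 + 124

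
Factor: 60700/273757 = 100/451 = 2^2 * 5^2 *11^( - 1)*41^( - 1) 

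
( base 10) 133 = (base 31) 49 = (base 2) 10000101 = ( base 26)53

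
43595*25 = 1089875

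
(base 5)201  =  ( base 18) 2f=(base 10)51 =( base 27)1o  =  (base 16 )33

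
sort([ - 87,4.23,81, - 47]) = [ - 87, - 47, 4.23,81]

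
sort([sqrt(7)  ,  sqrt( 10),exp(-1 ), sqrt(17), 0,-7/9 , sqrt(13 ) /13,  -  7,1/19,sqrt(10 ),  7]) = [ - 7, -7/9, 0,1/19,sqrt( 13) /13,exp( - 1),sqrt( 7), sqrt(10 ),sqrt(10), sqrt (17), 7]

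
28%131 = 28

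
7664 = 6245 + 1419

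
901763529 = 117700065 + 784063464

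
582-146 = 436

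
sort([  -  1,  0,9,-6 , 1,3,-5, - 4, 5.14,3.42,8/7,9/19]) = [ - 6,-5,-4,-1,  0,9/19,1,8/7,3,3.42, 5.14, 9] 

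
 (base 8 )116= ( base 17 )4a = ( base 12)66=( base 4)1032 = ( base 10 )78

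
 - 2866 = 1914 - 4780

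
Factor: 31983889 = 7^1*4569127^1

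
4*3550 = 14200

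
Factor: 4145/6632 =2^ ( -3)*5^1 = 5/8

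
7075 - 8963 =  - 1888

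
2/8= 1/4 = 0.25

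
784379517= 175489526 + 608889991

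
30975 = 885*35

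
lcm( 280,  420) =840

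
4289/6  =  4289/6 =714.83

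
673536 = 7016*96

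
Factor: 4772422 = 2^1 *2386211^1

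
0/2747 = 0 = 0.00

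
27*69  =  1863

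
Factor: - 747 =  - 3^2 *83^1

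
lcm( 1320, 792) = 3960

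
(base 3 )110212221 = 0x24B2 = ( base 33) 8KM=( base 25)f0j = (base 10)9394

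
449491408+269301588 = 718792996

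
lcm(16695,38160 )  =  267120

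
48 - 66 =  - 18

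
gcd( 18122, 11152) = 1394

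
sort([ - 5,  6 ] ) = [ - 5,6 ] 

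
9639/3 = 3213 = 3213.00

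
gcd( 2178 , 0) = 2178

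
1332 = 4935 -3603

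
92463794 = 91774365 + 689429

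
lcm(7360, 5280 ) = 242880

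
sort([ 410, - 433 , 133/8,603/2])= [ - 433, 133/8,  603/2, 410 ]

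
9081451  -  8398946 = 682505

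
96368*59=5685712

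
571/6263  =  571/6263= 0.09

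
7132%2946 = 1240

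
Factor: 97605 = 3^4*5^1 * 241^1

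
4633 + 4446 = 9079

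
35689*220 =7851580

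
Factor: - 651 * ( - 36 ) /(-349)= - 2^2*3^3*7^1 * 31^1*349^( - 1) = -23436/349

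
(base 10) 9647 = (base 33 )8sb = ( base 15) 2CD2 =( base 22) jkb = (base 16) 25af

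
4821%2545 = 2276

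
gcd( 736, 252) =4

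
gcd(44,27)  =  1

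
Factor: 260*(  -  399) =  - 103740  =  -  2^2*3^1*5^1*7^1*13^1*19^1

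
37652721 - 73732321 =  - 36079600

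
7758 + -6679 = 1079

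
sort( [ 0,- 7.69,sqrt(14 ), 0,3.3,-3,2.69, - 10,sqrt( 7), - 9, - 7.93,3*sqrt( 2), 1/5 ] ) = [ - 10, - 9, - 7.93, - 7.69, - 3, 0,0,1/5, sqrt(7 ) , 2.69, 3.3, sqrt(14), 3*sqrt( 2 )] 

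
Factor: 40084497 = 3^3 * 269^1*5519^1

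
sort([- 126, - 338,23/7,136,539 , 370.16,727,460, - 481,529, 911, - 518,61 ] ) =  [ - 518,  -  481, - 338, - 126,23/7, 61, 136, 370.16,460,529,539, 727, 911]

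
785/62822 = 785/62822 = 0.01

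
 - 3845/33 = -117+16/33 =-116.52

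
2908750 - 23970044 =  - 21061294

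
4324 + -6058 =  - 1734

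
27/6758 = 27/6758 = 0.00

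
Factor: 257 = 257^1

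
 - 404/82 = -202/41=- 4.93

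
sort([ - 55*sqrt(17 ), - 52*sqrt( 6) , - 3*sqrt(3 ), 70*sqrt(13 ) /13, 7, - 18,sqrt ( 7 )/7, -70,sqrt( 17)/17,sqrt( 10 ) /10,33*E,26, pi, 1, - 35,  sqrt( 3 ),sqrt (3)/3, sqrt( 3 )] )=[- 55*  sqrt( 17), - 52 *sqrt( 6), - 70, - 35, - 18, - 3*sqrt(3 ) , sqrt( 17)/17,sqrt( 10)/10,sqrt(7 )/7,sqrt( 3 )/3 , 1, sqrt( 3 ), sqrt( 3),pi,7,70 *sqrt(13)/13, 26,33*E ] 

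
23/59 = 23/59 = 0.39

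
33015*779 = 25718685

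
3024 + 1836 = 4860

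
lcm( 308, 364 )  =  4004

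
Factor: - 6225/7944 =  - 2075/2648 = - 2^( - 3 ) * 5^2*  83^1 * 331^( - 1)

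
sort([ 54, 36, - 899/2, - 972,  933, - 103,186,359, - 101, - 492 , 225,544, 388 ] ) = [ - 972, -492, - 899/2, - 103, - 101,36,54,186,225,359,388,544 , 933 ]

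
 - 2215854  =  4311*(  -  514)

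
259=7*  37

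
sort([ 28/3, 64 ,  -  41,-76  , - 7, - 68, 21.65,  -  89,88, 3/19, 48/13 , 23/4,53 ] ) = [ - 89, - 76, - 68, -41,-7, 3/19, 48/13, 23/4, 28/3, 21.65,53, 64,88]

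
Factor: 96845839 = 1013^1*95603^1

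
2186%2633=2186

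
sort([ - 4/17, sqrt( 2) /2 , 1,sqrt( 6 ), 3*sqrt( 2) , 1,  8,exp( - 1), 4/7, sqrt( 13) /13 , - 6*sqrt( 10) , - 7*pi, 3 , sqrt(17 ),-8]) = [ - 7*pi, - 6*sqrt(10 )  , -8, - 4/17,sqrt(13 ) /13,exp( - 1), 4/7, sqrt( 2)/2,1, 1,sqrt( 6), 3,sqrt(17), 3* sqrt( 2), 8 ]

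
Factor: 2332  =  2^2 * 11^1*53^1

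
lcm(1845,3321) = 16605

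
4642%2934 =1708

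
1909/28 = 1909/28 = 68.18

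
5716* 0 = 0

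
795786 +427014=1222800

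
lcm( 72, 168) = 504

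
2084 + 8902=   10986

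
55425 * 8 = 443400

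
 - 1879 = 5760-7639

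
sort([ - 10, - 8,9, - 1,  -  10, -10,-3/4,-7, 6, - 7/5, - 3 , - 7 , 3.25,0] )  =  [ - 10, - 10, -10, - 8,-7,- 7,  -  3, - 7/5, - 1, - 3/4,0,3.25,6,  9] 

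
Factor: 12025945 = 5^1*211^1*11399^1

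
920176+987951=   1908127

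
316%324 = 316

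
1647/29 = 1647/29 = 56.79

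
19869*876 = 17405244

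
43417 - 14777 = 28640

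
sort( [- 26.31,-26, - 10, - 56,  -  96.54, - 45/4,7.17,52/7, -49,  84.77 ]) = [ - 96.54,-56, - 49, - 26.31, - 26, - 45/4, - 10,7.17,52/7,  84.77 ] 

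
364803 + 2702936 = 3067739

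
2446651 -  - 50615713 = 53062364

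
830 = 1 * 830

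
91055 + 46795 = 137850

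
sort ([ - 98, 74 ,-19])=[ - 98, - 19, 74] 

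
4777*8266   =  39486682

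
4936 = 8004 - 3068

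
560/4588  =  140/1147 = 0.12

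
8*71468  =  571744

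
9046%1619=951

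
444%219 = 6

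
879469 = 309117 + 570352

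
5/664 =5/664 = 0.01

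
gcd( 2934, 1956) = 978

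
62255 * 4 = 249020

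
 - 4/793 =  -4/793 = - 0.01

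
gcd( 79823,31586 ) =1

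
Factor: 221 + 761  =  982 = 2^1 * 491^1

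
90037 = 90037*1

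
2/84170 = 1/42085 = 0.00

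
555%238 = 79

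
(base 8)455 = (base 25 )c1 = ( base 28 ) al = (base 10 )301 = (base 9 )364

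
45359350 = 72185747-26826397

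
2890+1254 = 4144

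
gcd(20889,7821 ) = 99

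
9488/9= 1054+2/9 = 1054.22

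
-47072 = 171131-218203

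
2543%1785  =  758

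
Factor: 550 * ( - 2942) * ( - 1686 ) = 2^3*3^1 * 5^2*11^1 * 281^1*1471^1 = 2728116600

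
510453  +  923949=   1434402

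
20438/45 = 20438/45 = 454.18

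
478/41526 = 239/20763= 0.01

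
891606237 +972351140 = 1863957377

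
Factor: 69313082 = 2^1 * 53^1*59^1 * 11083^1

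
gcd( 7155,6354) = 9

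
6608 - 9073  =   - 2465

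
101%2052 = 101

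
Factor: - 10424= - 2^3 * 1303^1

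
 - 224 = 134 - 358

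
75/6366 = 25/2122 = 0.01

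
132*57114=7539048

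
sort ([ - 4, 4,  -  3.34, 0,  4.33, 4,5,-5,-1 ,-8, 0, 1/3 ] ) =[ - 8, - 5, - 4, - 3.34, - 1, 0 , 0, 1/3, 4,4,4.33, 5] 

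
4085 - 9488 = -5403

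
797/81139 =797/81139 = 0.01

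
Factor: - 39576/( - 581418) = 2^2*3^(  -  3 ) *17^1*37^(-1 ) = 68/999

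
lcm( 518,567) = 41958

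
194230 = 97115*2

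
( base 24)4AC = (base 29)314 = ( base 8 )4774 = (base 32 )2FS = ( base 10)2556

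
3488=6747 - 3259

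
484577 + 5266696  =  5751273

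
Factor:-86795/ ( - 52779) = 3^( - 1 )*5^1*73^(-1)* 241^(-1)*17359^1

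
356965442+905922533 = 1262887975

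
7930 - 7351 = 579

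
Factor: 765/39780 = 2^ ( - 2)*13^(-1) = 1/52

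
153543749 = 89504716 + 64039033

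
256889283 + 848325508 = 1105214791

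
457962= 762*601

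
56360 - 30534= 25826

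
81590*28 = 2284520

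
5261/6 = 876 + 5/6  =  876.83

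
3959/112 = 3959/112 =35.35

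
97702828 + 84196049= 181898877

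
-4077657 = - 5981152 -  - 1903495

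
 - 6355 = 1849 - 8204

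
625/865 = 125/173 = 0.72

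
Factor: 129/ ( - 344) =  - 3/8 = - 2^(-3 )*3^1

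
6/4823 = 6/4823 = 0.00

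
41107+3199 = 44306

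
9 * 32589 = 293301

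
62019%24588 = 12843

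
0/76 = 0 =0.00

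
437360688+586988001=1024348689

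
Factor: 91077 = 3^1*7^1*4337^1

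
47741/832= 47741/832=57.38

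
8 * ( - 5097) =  - 40776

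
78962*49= 3869138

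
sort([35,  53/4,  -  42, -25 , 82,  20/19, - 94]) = [  -  94, - 42, - 25, 20/19,53/4 , 35, 82] 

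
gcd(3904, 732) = 244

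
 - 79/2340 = - 1 + 2261/2340 = -  0.03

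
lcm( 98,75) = 7350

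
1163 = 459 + 704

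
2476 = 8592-6116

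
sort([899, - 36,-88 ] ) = [ - 88, - 36, 899]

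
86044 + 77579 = 163623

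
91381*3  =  274143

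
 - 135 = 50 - 185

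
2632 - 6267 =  - 3635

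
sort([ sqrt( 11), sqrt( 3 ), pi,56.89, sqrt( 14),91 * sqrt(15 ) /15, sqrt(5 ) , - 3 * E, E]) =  [ - 3*E , sqrt(3), sqrt(5 ), E,pi,sqrt(11 ) , sqrt(14), 91 * sqrt(15 ) /15,56.89 ]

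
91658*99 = 9074142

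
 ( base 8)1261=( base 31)M7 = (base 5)10224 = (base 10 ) 689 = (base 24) 14h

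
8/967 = 8/967= 0.01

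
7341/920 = 7+901/920 = 7.98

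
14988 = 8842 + 6146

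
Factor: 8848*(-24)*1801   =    -  2^7*3^1*7^1 * 79^1*1801^1  =  - 382445952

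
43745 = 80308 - 36563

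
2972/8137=2972/8137 = 0.37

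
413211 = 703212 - 290001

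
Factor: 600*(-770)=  - 2^4*3^1 * 5^3*7^1*11^1 = - 462000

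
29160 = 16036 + 13124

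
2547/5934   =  849/1978= 0.43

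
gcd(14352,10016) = 16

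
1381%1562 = 1381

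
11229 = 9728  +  1501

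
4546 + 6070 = 10616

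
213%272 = 213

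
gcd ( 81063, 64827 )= 9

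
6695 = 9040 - 2345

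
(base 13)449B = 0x2578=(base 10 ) 9592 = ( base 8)22570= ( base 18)1BAG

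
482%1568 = 482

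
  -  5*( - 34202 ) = 171010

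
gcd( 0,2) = 2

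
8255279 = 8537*967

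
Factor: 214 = 2^1 * 107^1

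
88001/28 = 88001/28 = 3142.89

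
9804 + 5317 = 15121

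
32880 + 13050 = 45930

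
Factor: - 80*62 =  - 2^5*5^1*31^1 = - 4960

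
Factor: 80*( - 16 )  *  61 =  - 78080 =-  2^8 * 5^1 * 61^1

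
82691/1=82691 = 82691.00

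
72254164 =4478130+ 67776034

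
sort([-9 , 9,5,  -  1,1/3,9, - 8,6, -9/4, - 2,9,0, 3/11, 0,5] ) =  [  -  9, - 8,-9/4 ,-2, - 1,0,  0,3/11 , 1/3,5 , 5,6, 9,9,9]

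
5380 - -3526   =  8906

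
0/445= 0 = 0.00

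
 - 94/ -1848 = 47/924 = 0.05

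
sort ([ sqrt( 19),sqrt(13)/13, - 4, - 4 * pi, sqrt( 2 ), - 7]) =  [-4*pi, - 7, - 4, sqrt( 13 )/13,  sqrt (2), sqrt(19 )] 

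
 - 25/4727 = - 25/4727 = -  0.01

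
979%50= 29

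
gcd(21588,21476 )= 28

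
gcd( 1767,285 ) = 57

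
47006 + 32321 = 79327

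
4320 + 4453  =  8773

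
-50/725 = -2/29 = -0.07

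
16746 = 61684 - 44938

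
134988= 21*6428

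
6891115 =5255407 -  - 1635708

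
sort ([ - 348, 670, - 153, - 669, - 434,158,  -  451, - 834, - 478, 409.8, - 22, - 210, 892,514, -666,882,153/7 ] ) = [  -  834, - 669  , - 666, - 478, - 451, - 434, - 348 ,  -  210 , - 153, - 22,153/7,  158 , 409.8, 514,670 , 882  ,  892 ]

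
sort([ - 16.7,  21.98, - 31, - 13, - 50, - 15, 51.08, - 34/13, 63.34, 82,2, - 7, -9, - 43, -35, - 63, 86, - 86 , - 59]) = [  -  86,- 63, - 59, - 50 ,-43, - 35, - 31, - 16.7, - 15, - 13, - 9, - 7,-34/13,2,  21.98,51.08, 63.34, 82 , 86]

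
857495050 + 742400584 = 1599895634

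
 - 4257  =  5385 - 9642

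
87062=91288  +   - 4226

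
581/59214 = 581/59214 = 0.01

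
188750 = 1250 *151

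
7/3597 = 7/3597=0.00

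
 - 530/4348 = - 1 + 1909/2174 =- 0.12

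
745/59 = 12 + 37/59 = 12.63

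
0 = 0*9842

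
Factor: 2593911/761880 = 2^(-3)*5^( - 1) *7^(- 1)*17^1*181^1*281^1 * 907^(-1 ) = 864637/253960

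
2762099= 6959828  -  4197729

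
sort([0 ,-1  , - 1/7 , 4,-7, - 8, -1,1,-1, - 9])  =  [ - 9, -8, - 7, - 1, -1 ,  -  1,-1/7, 0,1, 4 ] 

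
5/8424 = 5/8424 = 0.00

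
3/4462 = 3/4462 = 0.00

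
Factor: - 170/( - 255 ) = 2^1 * 3^( - 1) = 2/3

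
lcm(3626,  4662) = 32634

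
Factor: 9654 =2^1 * 3^1 * 1609^1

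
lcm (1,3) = 3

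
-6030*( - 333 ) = 2007990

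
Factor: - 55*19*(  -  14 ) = 2^1 * 5^1 * 7^1*11^1*19^1 = 14630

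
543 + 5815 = 6358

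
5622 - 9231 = - 3609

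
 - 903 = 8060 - 8963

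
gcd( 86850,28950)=28950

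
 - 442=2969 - 3411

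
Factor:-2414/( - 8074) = 11^( - 1)*17^1*71^1*367^( - 1)= 1207/4037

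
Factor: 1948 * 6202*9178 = 110883970288 = 2^4*7^1*13^1*353^1 * 443^1*487^1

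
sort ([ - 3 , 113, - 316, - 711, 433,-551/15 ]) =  [ - 711,  -  316, - 551/15, - 3,113,433 ]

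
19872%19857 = 15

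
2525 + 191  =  2716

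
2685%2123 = 562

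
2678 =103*26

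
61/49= 1 + 12/49 = 1.24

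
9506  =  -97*( - 98) 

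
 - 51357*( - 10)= 513570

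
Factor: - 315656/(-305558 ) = 844/817 = 2^2*19^( - 1)*43^ ( - 1 )*211^1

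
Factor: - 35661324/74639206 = - 17830662/37319603 =- 2^1*3^1 * 67^( - 1 )*653^( - 1)*853^( - 1 )*2971777^1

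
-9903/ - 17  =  582 + 9/17= 582.53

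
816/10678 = 408/5339 =0.08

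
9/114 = 3/38 =0.08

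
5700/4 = 1425 = 1425.00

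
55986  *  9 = 503874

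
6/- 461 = -6/461 = - 0.01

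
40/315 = 8/63 = 0.13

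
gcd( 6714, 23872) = 746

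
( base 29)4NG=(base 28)54F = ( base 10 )4047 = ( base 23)7EM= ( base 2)111111001111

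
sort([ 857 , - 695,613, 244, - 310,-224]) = [ - 695 ,  -  310 , - 224 , 244,613,  857 ]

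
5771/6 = 5771/6 = 961.83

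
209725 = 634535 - 424810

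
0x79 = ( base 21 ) 5g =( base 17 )72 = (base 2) 1111001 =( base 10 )121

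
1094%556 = 538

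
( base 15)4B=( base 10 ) 71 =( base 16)47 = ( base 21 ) 38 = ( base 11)65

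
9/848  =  9/848 = 0.01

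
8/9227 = 8/9227  =  0.00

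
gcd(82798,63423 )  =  1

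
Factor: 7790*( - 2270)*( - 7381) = 2^2*5^2*11^2*19^1*41^1*61^1 *227^1= 130520437300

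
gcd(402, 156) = 6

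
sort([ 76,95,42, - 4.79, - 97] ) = [ - 97, - 4.79,42,  76, 95] 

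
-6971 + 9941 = 2970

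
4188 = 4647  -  459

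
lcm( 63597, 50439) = 1462731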